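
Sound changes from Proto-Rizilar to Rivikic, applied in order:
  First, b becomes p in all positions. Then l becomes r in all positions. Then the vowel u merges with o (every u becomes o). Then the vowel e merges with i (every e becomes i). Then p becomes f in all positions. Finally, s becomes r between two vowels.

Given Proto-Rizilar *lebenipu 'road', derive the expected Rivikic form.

Rivikic: start from *lebenipu.
  rule 1 (unconditioned shift): lebenipu → lepenipu
  rule 2 (unconditioned shift): lepenipu → repenipu
  rule 3 (vowel merger): repenipu → repenipo
  rule 4 (vowel merger): repenipo → ripinipo
  rule 5 (unconditioned shift): ripinipo → rifinifo
  rule 6: no change — rifinifo
  ⇒ Rivikic rifinifo

rifinifo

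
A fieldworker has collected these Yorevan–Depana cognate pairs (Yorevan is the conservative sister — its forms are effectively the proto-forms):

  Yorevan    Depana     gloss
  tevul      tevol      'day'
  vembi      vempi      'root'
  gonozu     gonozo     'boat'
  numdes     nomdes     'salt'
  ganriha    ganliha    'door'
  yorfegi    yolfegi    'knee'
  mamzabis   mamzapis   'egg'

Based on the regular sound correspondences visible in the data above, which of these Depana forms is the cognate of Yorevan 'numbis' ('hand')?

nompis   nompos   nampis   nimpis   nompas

numdes ~ nomdes — Yorevan u corresponds to Depana o after a consonant, before a nasal.
vembi ~ vempi — Yorevan b corresponds to Depana p after a consonant, before a front vowel.
Applying these to Yorevan 'numbis':
  numbis → nombis   (u→o after a consonant, before a nasal)
  nombis → nompis   (b→p after a consonant, before a front vowel)
So the Depana cognate is 'nompis'.

nompis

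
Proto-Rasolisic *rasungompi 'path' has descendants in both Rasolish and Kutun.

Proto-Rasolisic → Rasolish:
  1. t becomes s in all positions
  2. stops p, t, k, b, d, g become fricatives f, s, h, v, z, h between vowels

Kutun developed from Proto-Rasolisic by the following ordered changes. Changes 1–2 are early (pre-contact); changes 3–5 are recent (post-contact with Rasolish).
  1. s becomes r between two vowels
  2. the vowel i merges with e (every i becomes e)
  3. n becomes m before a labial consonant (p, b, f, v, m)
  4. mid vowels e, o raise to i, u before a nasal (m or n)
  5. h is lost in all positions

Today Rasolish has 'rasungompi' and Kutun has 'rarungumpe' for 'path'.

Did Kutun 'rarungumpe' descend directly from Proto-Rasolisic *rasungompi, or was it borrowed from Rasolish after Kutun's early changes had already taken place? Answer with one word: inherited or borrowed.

If inherited, *rasungompi would pass through all of Kutun's changes:
Kutun: start from *rasungompi.
  rule 1 (rhotacism): rasungompi → rarungompi
  rule 2 (vowel merger): rarungompi → rarungompe
  rule 3: no change — rarungompe
  rule 4 (pre-nasal raising): rarungompe → rarungumpe
  rule 5: no change — rarungumpe
  ⇒ Kutun rarungumpe
If borrowed from Rasolish 'rasungompi' after the early changes, it would undergo only the recent ones:
  rule 3 (nasal place assimilation): no change (rasungompi)
  rule 4 (pre-nasal raising): rasungompi → rasungumpi
  rule 5 (h-loss): no change (rasungumpi)
  ⇒ as a loan: rasungumpi
Kutun 'rarungumpe' matches the inherited outcome exactly, so it is an inherited cognate, not a loan.

inherited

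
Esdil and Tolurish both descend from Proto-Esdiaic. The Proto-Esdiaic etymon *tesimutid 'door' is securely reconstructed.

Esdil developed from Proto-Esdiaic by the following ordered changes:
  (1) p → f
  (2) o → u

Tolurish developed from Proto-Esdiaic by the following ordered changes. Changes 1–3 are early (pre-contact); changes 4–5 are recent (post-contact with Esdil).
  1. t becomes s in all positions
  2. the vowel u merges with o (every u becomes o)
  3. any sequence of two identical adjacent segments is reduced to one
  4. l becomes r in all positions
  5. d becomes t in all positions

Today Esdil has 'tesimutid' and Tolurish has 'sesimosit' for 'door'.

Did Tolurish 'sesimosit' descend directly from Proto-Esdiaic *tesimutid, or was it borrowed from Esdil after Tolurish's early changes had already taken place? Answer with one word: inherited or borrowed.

If inherited, *tesimutid would pass through all of Tolurish's changes:
Tolurish: *tesimutid
  tesimutid → sesimusid   [unconditioned shift]
  sesimusid → sesimosid   [vowel merger]
  sesimosid (rule 3 does not apply)
  sesimosid (rule 4 does not apply)
  sesimosid → sesimosit   [unconditioned shift]
  giving Tolurish sesimosit.
If borrowed from Esdil 'tesimutid' after the early changes, it would undergo only the recent ones:
  rule 4 (unconditioned shift): no change (tesimutid)
  rule 5 (unconditioned shift): tesimutid → tesimutit
  ⇒ as a loan: tesimutit
Tolurish 'sesimosit' matches the inherited outcome exactly, so it is an inherited cognate, not a loan.

inherited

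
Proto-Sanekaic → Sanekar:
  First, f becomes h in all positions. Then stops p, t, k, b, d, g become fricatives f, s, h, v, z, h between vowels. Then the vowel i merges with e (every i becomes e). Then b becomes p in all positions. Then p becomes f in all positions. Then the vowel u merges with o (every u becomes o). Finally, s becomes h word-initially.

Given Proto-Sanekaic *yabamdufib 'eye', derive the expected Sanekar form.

yavamdohef

Sanekar: *yabamdufib
  yabamdufib → yabamduhib   [unconditioned shift]
  yabamduhib → yavamduhib   [intervocalic lenition]
  yavamduhib → yavamduheb   [vowel merger]
  yavamduheb → yavamduhep   [unconditioned shift]
  yavamduhep → yavamduhef   [unconditioned shift]
  yavamduhef → yavamdohef   [vowel merger]
  yavamdohef (rule 7 does not apply)
  giving Sanekar yavamdohef.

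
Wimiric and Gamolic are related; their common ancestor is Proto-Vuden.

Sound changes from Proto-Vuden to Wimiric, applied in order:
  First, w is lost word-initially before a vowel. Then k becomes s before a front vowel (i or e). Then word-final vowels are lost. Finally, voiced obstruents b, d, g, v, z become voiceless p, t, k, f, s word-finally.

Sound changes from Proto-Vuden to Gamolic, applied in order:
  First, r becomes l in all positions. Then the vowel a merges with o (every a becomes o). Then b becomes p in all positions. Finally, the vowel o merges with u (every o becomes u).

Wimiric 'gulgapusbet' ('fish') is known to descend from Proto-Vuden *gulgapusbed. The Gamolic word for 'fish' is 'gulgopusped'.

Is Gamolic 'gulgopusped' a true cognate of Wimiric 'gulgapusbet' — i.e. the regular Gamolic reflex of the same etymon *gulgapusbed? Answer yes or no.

Derive the expected Gamolic reflex of *gulgapusbed:
Gamolic: start from *gulgapusbed.
  rule 1: no change — gulgapusbed
  rule 2 (vowel merger): gulgapusbed → gulgopusbed
  rule 3 (unconditioned shift): gulgopusbed → gulgopusped
  rule 4 (vowel merger): gulgopusped → gulgupusped
  ⇒ Gamolic gulgupusped
The regular Gamolic reflex would be 'gulgupusped', but the attested form is 'gulgopusped'. The correspondence is irregular, so they are not cognates (the Gamolic form has a different source).

no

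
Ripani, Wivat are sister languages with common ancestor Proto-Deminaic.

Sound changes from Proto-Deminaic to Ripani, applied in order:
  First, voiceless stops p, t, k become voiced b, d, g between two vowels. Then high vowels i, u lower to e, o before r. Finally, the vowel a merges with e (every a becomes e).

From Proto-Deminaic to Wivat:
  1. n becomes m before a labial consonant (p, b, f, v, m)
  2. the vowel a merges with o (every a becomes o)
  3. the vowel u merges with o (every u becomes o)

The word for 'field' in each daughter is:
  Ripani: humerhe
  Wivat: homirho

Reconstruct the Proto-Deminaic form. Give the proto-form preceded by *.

*humirha

Position 2: Ripani has u, Wivat has o. Ripani preserves u here (none of its changes turn any other segment into u), so the proto-segment is *u.
Position 4: Ripani has e, Wivat has i. Wivat preserves i here (none of its changes turn any other segment into i), so the proto-segment is *i.
Verify the candidate proto-form against each daughter:
Ripani: start from *humirha.
  rule 1: no change — humirha
  rule 2 (pre-rhotic lowering): humirha → humerha
  rule 3 (vowel merger): humerha → humerhe
  ⇒ Ripani humerhe
Wivat: start from *humirha.
  rule 1: no change — humirha
  rule 2 (vowel merger): humirha → humirho
  rule 3 (vowel merger): humirho → homirho
  ⇒ Wivat homirho
*humirha is the unique common source.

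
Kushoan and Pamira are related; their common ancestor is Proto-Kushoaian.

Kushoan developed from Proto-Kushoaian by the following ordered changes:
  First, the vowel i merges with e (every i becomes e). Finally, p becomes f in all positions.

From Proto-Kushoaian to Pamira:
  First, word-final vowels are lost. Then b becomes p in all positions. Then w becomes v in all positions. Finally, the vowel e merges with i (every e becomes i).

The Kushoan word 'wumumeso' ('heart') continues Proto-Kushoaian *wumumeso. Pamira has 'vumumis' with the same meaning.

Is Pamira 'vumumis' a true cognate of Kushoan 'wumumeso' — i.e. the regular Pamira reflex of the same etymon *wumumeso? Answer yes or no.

Derive the expected Pamira reflex of *wumumeso:
Pamira: *wumumeso > wumumes > vumumes > vumumis  (by apocope, unconditioned shift, vowel merger)
Pamira 'vumumis' matches the regular reflex exactly, so the pair is cognate.

yes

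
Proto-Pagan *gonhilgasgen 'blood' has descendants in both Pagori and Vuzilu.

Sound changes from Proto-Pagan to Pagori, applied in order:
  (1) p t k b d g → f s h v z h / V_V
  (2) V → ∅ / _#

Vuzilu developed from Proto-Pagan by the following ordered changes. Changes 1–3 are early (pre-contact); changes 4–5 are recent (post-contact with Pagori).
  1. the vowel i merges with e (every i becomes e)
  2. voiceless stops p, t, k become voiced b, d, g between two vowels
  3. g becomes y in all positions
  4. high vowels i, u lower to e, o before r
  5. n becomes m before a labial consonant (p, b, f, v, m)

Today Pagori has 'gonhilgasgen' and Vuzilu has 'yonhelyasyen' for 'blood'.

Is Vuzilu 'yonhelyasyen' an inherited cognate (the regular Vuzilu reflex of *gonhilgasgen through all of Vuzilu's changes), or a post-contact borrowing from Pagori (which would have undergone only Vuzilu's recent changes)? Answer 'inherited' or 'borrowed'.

inherited

If inherited, *gonhilgasgen would pass through all of Vuzilu's changes:
Vuzilu: *gonhilgasgen
  gonhilgasgen → gonhelgasgen   [vowel merger]
  gonhelgasgen (rule 2 does not apply)
  gonhelgasgen → yonhelyasyen   [unconditioned shift]
  yonhelyasyen (rule 4 does not apply)
  yonhelyasyen (rule 5 does not apply)
  giving Vuzilu yonhelyasyen.
If borrowed from Pagori 'gonhilgasgen' after the early changes, it would undergo only the recent ones:
  rule 4 (pre-rhotic lowering): no change (gonhilgasgen)
  rule 5 (nasal place assimilation): no change (gonhilgasgen)
  ⇒ as a loan: gonhilgasgen
Vuzilu 'yonhelyasyen' matches the inherited outcome exactly, so it is an inherited cognate, not a loan.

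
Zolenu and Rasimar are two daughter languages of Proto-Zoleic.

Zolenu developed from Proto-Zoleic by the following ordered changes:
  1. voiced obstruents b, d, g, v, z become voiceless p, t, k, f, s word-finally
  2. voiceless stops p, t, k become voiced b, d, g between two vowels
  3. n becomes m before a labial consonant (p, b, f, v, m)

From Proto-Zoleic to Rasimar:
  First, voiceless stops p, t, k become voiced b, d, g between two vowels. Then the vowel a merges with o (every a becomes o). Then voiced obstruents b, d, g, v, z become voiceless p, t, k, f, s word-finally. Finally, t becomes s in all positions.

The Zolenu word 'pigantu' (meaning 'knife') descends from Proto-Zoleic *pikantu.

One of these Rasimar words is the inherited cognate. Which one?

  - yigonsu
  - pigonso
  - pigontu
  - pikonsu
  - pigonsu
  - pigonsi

pigonsu

Rasimar: start from *pikantu.
  rule 1 (intervocalic voicing): pikantu → pigantu
  rule 2 (vowel merger): pigantu → pigontu
  rule 3: no change — pigontu
  rule 4 (unconditioned shift): pigontu → pigonsu
  ⇒ Rasimar pigonsu
The other candidates each miss or misapply at least one Rasimar change.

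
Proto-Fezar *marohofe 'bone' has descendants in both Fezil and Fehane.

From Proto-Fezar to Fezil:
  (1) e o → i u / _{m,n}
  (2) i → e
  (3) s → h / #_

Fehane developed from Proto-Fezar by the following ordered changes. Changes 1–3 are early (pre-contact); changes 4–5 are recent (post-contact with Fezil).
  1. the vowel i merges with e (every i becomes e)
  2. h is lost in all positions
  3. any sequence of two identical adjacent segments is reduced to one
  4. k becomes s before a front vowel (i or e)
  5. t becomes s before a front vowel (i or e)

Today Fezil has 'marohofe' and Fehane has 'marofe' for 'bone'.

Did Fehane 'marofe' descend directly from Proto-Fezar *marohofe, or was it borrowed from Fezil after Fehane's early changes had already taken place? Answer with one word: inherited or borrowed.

inherited

If inherited, *marohofe would pass through all of Fehane's changes:
Fehane: *marohofe > maroofe > marofe  (by h-loss, degemination)
If borrowed from Fezil 'marohofe' after the early changes, it would undergo only the recent ones:
  rule 4 (palatalisation): no change (marohofe)
  rule 5 (palatalisation): no change (marohofe)
  ⇒ as a loan: marohofe
Fehane 'marofe' matches the inherited outcome exactly, so it is an inherited cognate, not a loan.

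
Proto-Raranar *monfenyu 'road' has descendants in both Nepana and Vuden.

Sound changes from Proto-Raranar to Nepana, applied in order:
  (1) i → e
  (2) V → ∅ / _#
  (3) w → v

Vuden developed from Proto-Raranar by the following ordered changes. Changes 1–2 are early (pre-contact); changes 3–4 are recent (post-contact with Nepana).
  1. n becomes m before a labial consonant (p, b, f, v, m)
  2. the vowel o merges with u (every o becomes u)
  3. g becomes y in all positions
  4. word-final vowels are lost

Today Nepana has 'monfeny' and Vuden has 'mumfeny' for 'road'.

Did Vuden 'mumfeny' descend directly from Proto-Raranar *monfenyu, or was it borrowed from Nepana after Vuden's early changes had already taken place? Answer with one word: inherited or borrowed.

inherited

If inherited, *monfenyu would pass through all of Vuden's changes:
Vuden: *monfenyu > momfenyu > mumfenyu > mumfeny  (by nasal place assimilation, vowel merger, apocope)
If borrowed from Nepana 'monfeny' after the early changes, it would undergo only the recent ones:
  rule 3 (unconditioned shift): no change (monfeny)
  rule 4 (apocope): no change (monfeny)
  ⇒ as a loan: monfeny
Vuden 'mumfeny' matches the inherited outcome exactly, so it is an inherited cognate, not a loan.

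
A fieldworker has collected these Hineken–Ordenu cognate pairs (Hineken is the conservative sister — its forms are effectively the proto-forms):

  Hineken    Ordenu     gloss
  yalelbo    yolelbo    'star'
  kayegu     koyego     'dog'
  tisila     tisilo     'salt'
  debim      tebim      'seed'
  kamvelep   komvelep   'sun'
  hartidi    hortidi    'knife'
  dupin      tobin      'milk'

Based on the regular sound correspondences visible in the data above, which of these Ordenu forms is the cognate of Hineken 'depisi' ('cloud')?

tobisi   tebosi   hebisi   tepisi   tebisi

tebisi

debim ~ tebim — Hineken d corresponds to Ordenu t word-initially before a front vowel.
dupin ~ tobin — Hineken p corresponds to Ordenu b between vowels (before a front vowel).
Applying these to Hineken 'depisi':
  depisi → tepisi   (d→t word-initially before a front vowel)
  tepisi → tebisi   (p→b between vowels (before a front vowel))
So the Ordenu cognate is 'tebisi'.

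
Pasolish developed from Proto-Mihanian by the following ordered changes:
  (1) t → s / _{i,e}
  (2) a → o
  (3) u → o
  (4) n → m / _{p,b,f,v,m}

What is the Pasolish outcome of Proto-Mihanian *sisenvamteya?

sisemvomseyo

Pasolish: *sisenvamteya
  sisenvamteya → sisenvamseya   [palatalisation]
  sisenvamseya → sisenvomseyo   [vowel merger]
  sisenvomseyo (rule 3 does not apply)
  sisenvomseyo → sisemvomseyo   [nasal place assimilation]
  giving Pasolish sisemvomseyo.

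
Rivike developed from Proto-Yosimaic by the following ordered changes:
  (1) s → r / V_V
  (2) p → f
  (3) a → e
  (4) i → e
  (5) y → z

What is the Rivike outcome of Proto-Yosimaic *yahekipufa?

zehekefufe

Rivike: *yahekipufa
  yahekipufa (rule 1 does not apply)
  yahekipufa → yahekifufa   [unconditioned shift]
  yahekifufa → yehekifufe   [vowel merger]
  yehekifufe → yehekefufe   [vowel merger]
  yehekefufe → zehekefufe   [unconditioned shift]
  giving Rivike zehekefufe.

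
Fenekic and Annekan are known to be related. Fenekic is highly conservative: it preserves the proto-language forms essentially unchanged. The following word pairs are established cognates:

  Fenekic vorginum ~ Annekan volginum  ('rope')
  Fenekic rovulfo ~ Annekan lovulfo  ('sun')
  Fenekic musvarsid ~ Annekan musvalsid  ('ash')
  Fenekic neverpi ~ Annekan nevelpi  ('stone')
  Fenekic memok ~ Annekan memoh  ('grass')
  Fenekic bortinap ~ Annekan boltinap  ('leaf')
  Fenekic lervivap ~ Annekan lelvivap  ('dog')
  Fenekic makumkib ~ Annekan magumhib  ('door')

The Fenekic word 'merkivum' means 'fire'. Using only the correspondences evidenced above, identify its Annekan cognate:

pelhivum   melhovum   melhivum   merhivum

vorginum ~ volginum, musvarsid ~ musvalsid — Fenekic r corresponds to Annekan l after a vowel, before a consonant other than r, m, n, p, b, f, v.
makumkib ~ magumhib — Fenekic k corresponds to Annekan h after a consonant, before a front vowel.
Applying these to Fenekic 'merkivum':
  merkivum → melkivum   (r→l after a vowel, before a consonant other than r, m, n, p, b, f, v)
  melkivum → melhivum   (k→h after a consonant, before a front vowel)
So the Annekan cognate is 'melhivum'.

melhivum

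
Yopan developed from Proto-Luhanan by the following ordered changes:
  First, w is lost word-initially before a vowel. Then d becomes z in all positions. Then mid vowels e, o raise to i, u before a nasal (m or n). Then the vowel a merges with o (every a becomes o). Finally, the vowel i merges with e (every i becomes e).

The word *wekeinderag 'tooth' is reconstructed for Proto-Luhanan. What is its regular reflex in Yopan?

Yopan: *wekeinderag > ekeinderag > ekeinzerag > ekeinzerog > ekeenzerog  (by glide loss, unconditioned shift, vowel merger, vowel merger)

ekeenzerog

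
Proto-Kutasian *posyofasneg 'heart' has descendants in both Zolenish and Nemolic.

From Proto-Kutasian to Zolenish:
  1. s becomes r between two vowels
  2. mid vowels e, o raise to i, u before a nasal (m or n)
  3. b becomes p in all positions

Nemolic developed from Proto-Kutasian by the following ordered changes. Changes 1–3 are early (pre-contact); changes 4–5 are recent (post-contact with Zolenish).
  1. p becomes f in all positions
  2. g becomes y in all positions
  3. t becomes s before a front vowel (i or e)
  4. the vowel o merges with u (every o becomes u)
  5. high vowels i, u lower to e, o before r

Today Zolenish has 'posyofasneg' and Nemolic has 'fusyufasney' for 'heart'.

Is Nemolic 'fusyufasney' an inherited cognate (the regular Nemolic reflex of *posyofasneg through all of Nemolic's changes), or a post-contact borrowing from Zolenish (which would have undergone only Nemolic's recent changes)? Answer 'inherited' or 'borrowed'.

If inherited, *posyofasneg would pass through all of Nemolic's changes:
Nemolic: *posyofasneg > fosyofasneg > fosyofasney > fusyufasney  (by unconditioned shift, unconditioned shift, vowel merger)
If borrowed from Zolenish 'posyofasneg' after the early changes, it would undergo only the recent ones:
  rule 4 (vowel merger): posyofasneg → pusyufasneg
  rule 5 (pre-rhotic lowering): no change (pusyufasneg)
  ⇒ as a loan: pusyufasneg
Nemolic 'fusyufasney' matches the inherited outcome exactly, so it is an inherited cognate, not a loan.

inherited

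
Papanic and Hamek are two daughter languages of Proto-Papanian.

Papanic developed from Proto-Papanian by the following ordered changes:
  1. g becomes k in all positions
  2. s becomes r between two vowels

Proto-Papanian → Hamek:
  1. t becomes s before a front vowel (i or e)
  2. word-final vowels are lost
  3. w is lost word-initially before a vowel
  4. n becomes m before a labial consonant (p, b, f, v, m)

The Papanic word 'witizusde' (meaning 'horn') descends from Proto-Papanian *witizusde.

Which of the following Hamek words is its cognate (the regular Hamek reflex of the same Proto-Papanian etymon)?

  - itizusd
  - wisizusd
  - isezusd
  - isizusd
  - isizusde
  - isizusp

isizusd

Hamek: *witizusde
  witizusde → wisizusde   [palatalisation]
  wisizusde → wisizusd   [apocope]
  wisizusd → isizusd   [glide loss]
  isizusd (rule 4 does not apply)
  giving Hamek isizusd.
Among the options, 'isizusd' alone shows every Hamek change applied in order.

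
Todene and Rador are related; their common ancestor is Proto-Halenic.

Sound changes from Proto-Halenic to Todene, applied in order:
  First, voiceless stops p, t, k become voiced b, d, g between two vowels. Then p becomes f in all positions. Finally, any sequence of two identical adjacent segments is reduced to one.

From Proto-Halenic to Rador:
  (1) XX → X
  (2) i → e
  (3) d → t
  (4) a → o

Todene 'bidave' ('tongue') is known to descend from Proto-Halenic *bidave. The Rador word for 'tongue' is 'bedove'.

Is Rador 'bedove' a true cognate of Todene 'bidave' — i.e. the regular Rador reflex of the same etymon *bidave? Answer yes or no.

no

Derive the expected Rador reflex of *bidave:
Rador: *bidave
  bidave (rule 1 does not apply)
  bidave → bedave   [vowel merger]
  bedave → betave   [unconditioned shift]
  betave → betove   [vowel merger]
  giving Rador betove.
The regular Rador reflex would be 'betove', but the attested form is 'bedove'. The correspondence is irregular, so they are not cognates (the Rador form has a different source).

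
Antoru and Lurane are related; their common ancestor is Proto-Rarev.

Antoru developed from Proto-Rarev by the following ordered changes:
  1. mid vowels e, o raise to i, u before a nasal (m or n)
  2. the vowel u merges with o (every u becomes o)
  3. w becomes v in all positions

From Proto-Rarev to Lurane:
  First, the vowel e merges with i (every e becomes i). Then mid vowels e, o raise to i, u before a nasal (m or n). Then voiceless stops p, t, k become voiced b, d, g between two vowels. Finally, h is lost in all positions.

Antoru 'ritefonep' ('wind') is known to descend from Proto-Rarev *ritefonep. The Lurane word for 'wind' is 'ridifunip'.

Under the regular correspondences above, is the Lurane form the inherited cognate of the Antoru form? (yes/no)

yes

Derive the expected Lurane reflex of *ritefonep:
Lurane: start from *ritefonep.
  rule 1 (vowel merger): ritefonep → ritifonip
  rule 2 (pre-nasal raising): ritifonip → ritifunip
  rule 3 (intervocalic voicing): ritifunip → ridifunip
  rule 4: no change — ridifunip
  ⇒ Lurane ridifunip
Lurane 'ridifunip' matches the regular reflex exactly, so the pair is cognate.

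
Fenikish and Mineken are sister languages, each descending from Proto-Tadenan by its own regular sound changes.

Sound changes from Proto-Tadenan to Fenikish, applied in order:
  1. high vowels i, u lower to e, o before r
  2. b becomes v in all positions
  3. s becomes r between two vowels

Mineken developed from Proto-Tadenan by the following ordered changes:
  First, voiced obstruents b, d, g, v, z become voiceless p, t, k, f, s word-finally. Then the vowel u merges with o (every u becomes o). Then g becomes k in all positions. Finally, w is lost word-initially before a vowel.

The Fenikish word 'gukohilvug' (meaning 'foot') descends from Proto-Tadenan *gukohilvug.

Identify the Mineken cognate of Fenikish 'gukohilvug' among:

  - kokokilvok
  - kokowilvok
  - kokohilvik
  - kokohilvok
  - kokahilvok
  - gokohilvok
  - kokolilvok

Mineken: *gukohilvug
  gukohilvug → gukohilvuk   [final devoicing]
  gukohilvuk → gokohilvok   [vowel merger]
  gokohilvok → kokohilvok   [unconditioned shift]
  kokohilvok (rule 4 does not apply)
  giving Mineken kokohilvok.
Only 'kokohilvok' matches the regular Mineken development of *gukohilvug.

kokohilvok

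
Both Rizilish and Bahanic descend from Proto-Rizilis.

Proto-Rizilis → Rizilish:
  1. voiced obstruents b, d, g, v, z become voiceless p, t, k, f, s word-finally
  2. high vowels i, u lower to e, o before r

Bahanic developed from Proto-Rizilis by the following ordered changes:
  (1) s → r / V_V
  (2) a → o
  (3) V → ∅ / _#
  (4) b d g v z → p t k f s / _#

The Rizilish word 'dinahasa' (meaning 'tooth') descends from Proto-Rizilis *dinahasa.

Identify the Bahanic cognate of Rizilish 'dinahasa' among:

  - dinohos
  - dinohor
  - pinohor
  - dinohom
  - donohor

Bahanic: start from *dinahasa.
  rule 1 (rhotacism): dinahasa → dinahara
  rule 2 (vowel merger): dinahara → dinohoro
  rule 3 (apocope): dinohoro → dinohor
  rule 4: no change — dinohor
  ⇒ Bahanic dinohor

dinohor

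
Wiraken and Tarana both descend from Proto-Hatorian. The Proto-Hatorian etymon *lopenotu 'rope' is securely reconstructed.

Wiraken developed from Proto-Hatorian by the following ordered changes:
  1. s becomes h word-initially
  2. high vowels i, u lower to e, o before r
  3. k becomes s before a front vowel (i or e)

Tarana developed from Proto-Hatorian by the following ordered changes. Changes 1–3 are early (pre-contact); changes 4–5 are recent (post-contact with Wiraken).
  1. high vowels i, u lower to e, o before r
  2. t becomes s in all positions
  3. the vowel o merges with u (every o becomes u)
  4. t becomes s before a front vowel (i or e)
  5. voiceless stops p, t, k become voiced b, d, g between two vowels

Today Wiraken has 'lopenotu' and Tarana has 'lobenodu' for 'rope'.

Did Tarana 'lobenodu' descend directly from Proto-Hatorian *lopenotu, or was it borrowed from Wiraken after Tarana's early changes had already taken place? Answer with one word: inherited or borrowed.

borrowed

If inherited, *lopenotu would pass through all of Tarana's changes:
Tarana: *lopenotu > lopenosu > lupenusu > lubenusu  (by unconditioned shift, vowel merger, intervocalic voicing)
If borrowed from Wiraken 'lopenotu' after the early changes, it would undergo only the recent ones:
  rule 4 (palatalisation): no change (lopenotu)
  rule 5 (intervocalic voicing): lopenotu → lobenodu
  ⇒ as a loan: lobenodu
Tarana 'lobenodu' matches the loan outcome 'lobenodu', not the inherited 'lubenusu' — it skipped the early Tarana changes, so it was borrowed from Wiraken.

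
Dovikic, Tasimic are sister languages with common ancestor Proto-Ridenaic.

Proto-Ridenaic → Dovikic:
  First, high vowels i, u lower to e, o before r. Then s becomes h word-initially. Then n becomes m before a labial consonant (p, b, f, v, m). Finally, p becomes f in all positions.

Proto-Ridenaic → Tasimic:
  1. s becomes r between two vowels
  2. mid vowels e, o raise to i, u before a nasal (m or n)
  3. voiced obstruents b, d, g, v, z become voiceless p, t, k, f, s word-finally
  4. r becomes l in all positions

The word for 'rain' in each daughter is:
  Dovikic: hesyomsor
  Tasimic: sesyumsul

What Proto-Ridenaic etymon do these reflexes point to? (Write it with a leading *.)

Position 8: Dovikic has o, Tasimic has u. Taking the neighbouring segments as reconstructed: Dovikic o could go back to *o or *u; Tasimic u can only go back to *u — the one source consistent with every daughter is *u.
Position 1: Dovikic has h, Tasimic has s. Taking the neighbouring segments as reconstructed: Dovikic h could go back to *s or *h; Tasimic s can only go back to *s — the one source consistent with every daughter is *s.
Position 9: Dovikic has r, Tasimic has l. Dovikic preserves r here (none of its changes turn any other segment into r), so the proto-segment is *r.
This points to *sesyomsur. Verify forward in each daughter:
Dovikic: *sesyomsur > sesyomsor > hesyomsor  (by pre-rhotic lowering, debuccalisation)
Tasimic: start from *sesyomsur.
  rule 1: no change — sesyomsur
  rule 2 (pre-nasal raising): sesyomsur → sesyumsur
  rule 3: no change — sesyumsur
  rule 4 (unconditioned shift): sesyumsur → sesyumsul
  ⇒ Tasimic sesyumsul
No other proto-form is consistent with every reflex, so the reconstruction is *sesyomsur.

*sesyomsur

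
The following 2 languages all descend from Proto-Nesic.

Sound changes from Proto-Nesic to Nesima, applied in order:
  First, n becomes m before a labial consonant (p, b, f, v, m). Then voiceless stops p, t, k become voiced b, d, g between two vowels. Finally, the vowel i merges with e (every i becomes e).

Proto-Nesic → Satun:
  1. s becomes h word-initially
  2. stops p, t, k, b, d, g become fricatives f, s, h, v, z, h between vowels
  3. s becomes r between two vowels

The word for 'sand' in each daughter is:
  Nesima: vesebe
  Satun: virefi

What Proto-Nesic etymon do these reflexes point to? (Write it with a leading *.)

*visepi

Position 2: Nesima has e, Satun has i. Satun preserves i here (none of its changes turn any other segment into i), so the proto-segment is *i.
Position 6: Nesima has e, Satun has i. Satun preserves i here (none of its changes turn any other segment into i), so the proto-segment is *i.
Verify the candidate proto-form against each daughter:
Nesima: start from *visepi.
  rule 1: no change — visepi
  rule 2 (intervocalic voicing): visepi → visebi
  rule 3 (vowel merger): visebi → vesebe
  ⇒ Nesima vesebe
Satun: *visepi > visefi > virefi  (by intervocalic lenition, rhotacism)
Only *visepi yields all of Nesima vesebe, Satun virefi.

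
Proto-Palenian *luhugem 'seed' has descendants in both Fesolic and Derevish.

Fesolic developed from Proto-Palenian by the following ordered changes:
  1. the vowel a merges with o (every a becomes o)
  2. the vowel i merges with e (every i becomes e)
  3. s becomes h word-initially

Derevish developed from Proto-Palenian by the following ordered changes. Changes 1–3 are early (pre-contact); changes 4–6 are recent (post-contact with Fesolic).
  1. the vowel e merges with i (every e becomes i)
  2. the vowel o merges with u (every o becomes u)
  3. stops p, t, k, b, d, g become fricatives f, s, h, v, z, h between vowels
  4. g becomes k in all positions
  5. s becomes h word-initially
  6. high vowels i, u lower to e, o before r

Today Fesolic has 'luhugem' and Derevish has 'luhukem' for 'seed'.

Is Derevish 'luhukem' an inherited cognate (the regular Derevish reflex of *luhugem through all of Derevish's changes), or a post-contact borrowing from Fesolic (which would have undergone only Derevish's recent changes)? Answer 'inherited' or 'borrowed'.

If inherited, *luhugem would pass through all of Derevish's changes:
Derevish: *luhugem
  luhugem → luhugim   [vowel merger]
  luhugim (rule 2 does not apply)
  luhugim → luhuhim   [intervocalic lenition]
  luhuhim (rule 4 does not apply)
  luhuhim (rule 5 does not apply)
  luhuhim (rule 6 does not apply)
  giving Derevish luhuhim.
If borrowed from Fesolic 'luhugem' after the early changes, it would undergo only the recent ones:
  rule 4 (unconditioned shift): luhugem → luhukem
  rule 5 (debuccalisation): no change (luhukem)
  rule 6 (pre-rhotic lowering): no change (luhukem)
  ⇒ as a loan: luhukem
Derevish 'luhukem' matches the loan outcome 'luhukem', not the inherited 'luhuhim' — it skipped the early Derevish changes, so it was borrowed from Fesolic.

borrowed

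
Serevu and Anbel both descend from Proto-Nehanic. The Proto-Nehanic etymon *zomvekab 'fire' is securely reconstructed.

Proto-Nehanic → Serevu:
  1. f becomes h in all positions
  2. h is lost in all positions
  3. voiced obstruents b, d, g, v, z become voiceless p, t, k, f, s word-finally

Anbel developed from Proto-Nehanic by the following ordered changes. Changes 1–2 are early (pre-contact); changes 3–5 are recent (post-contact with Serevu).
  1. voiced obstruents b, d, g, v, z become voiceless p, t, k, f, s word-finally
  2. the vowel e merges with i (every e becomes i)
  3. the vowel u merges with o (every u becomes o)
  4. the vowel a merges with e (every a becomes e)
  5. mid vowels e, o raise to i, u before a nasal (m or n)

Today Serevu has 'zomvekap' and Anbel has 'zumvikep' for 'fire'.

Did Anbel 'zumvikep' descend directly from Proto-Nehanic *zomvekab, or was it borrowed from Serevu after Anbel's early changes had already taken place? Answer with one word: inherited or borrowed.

inherited

If inherited, *zomvekab would pass through all of Anbel's changes:
Anbel: *zomvekab > zomvekap > zomvikap > zomvikep > zumvikep  (by final devoicing, vowel merger, vowel merger, pre-nasal raising)
If borrowed from Serevu 'zomvekap' after the early changes, it would undergo only the recent ones:
  rule 3 (vowel merger): no change (zomvekap)
  rule 4 (vowel merger): zomvekap → zomvekep
  rule 5 (pre-nasal raising): zomvekep → zumvekep
  ⇒ as a loan: zumvekep
Anbel 'zumvikep' matches the inherited outcome exactly, so it is an inherited cognate, not a loan.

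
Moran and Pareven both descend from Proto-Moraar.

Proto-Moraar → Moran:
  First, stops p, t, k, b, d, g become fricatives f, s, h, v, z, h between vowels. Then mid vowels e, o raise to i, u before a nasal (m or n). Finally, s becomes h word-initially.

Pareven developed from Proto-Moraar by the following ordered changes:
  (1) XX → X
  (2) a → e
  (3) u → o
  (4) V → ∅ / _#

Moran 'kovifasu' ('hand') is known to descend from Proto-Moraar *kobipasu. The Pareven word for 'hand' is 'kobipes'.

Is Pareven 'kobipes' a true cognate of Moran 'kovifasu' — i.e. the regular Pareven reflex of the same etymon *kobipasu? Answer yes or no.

Derive the expected Pareven reflex of *kobipasu:
Pareven: *kobipasu > kobipesu > kobipeso > kobipes  (by vowel merger, vowel merger, apocope)
Pareven 'kobipes' matches the regular reflex exactly, so the pair is cognate.

yes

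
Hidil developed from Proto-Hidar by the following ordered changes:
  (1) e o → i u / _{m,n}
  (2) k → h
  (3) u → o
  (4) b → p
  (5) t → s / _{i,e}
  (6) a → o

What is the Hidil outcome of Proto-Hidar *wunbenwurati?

Hidil: *wunbenwurati > wunbinwurati > wonbinworati > wonpinworati > wonpinworasi > wonpinworosi  (by pre-nasal raising, vowel merger, unconditioned shift, palatalisation, vowel merger)

wonpinworosi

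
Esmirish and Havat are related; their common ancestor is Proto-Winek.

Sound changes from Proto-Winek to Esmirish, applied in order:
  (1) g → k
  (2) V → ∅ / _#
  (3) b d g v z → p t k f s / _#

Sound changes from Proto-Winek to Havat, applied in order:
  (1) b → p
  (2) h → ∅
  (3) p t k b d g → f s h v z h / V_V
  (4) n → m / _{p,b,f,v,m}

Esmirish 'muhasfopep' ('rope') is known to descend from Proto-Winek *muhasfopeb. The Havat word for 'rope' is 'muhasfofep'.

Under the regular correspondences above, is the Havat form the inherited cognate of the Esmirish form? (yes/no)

Derive the expected Havat reflex of *muhasfopeb:
Havat: *muhasfopeb
  muhasfopeb → muhasfopep   [unconditioned shift]
  muhasfopep → muasfopep   [h-loss]
  muasfopep → muasfofep   [intervocalic lenition]
  muasfofep (rule 4 does not apply)
  giving Havat muasfofep.
The regular Havat reflex would be 'muasfofep', but the attested form is 'muhasfofep'. The correspondence is irregular, so they are not cognates (the Havat form has a different source).

no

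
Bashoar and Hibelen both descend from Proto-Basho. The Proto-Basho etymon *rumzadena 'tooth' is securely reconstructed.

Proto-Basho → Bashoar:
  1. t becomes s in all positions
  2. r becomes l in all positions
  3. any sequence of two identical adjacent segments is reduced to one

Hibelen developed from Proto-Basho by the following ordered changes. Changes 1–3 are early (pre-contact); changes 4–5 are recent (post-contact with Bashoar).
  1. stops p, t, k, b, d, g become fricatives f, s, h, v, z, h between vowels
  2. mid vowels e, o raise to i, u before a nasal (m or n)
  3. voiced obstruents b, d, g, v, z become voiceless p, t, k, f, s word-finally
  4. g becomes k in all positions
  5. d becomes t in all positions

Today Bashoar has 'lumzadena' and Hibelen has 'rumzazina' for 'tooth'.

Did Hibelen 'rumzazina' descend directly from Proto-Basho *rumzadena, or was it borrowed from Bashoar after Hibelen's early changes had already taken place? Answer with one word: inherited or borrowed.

inherited

If inherited, *rumzadena would pass through all of Hibelen's changes:
Hibelen: start from *rumzadena.
  rule 1 (intervocalic lenition): rumzadena → rumzazena
  rule 2 (pre-nasal raising): rumzazena → rumzazina
  rule 3: no change — rumzazina
  rule 4: no change — rumzazina
  rule 5: no change — rumzazina
  ⇒ Hibelen rumzazina
If borrowed from Bashoar 'lumzadena' after the early changes, it would undergo only the recent ones:
  rule 4 (unconditioned shift): no change (lumzadena)
  rule 5 (unconditioned shift): lumzadena → lumzatena
  ⇒ as a loan: lumzatena
Hibelen 'rumzazina' matches the inherited outcome exactly, so it is an inherited cognate, not a loan.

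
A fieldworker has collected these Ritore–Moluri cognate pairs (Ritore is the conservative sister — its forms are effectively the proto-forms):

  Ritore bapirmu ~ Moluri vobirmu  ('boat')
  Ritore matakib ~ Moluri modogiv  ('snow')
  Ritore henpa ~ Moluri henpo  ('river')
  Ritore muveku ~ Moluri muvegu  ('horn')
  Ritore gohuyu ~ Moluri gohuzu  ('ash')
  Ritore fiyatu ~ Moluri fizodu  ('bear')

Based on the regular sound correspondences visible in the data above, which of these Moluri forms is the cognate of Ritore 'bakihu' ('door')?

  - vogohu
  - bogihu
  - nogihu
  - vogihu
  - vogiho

bapirmu ~ vobirmu — Ritore b corresponds to Moluri v word-initially before a back vowel.
matakib ~ modogiv, fiyatu ~ fizodu — Ritore a corresponds to Moluri o after a consonant, before a consonant other than r, m, n, p, b, f, v.
matakib ~ modogiv — Ritore k corresponds to Moluri g between vowels (before a front vowel).
Applying these to Ritore 'bakihu':
  bakihu → vakihu   (b→v word-initially before a back vowel)
  vakihu → vokihu   (a→o after a consonant, before a consonant other than r, m, n, p, b, f, v)
  vokihu → vogihu   (k→g between vowels (before a front vowel))
So the Moluri cognate is 'vogihu'.

vogihu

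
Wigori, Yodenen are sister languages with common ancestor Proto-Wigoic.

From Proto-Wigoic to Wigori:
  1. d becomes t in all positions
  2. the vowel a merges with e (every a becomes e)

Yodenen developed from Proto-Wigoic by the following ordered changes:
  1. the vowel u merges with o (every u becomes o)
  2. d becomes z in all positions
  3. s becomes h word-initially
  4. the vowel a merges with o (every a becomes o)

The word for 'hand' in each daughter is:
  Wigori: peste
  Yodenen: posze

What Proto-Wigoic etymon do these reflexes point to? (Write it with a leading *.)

*pasde

Position 2: Wigori has e, Yodenen has o. Taking the neighbouring segments as reconstructed: Wigori e could go back to *a or *e; Yodenen o could go back to *a or *o or *u — the one source consistent with every daughter is *a.
Position 4: Wigori has t, Yodenen has z. Taking the neighbouring segments as reconstructed: Wigori t could go back to *t or *d; Yodenen z could go back to *d or *z — the one source consistent with every daughter is *d.
This points to *pasde. Verify forward in each daughter:
Wigori: start from *pasde.
  rule 1 (unconditioned shift): pasde → paste
  rule 2 (vowel merger): paste → peste
  ⇒ Wigori peste
Yodenen: start from *pasde.
  rule 1: no change — pasde
  rule 2 (unconditioned shift): pasde → pasze
  rule 3: no change — pasze
  rule 4 (vowel merger): pasze → posze
  ⇒ Yodenen posze
No other proto-form is consistent with every reflex, so the reconstruction is *pasde.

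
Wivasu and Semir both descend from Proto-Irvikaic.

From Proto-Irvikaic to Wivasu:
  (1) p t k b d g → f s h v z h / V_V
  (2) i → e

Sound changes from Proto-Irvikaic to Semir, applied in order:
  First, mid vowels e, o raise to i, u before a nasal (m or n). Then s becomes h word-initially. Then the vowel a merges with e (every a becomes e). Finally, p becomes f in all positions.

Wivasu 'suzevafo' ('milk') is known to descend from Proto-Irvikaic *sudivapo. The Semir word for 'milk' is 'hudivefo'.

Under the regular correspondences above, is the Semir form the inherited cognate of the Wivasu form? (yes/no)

yes

Derive the expected Semir reflex of *sudivapo:
Semir: *sudivapo
  sudivapo (rule 1 does not apply)
  sudivapo → hudivapo   [debuccalisation]
  hudivapo → hudivepo   [vowel merger]
  hudivepo → hudivefo   [unconditioned shift]
  giving Semir hudivefo.
Semir 'hudivefo' matches the regular reflex exactly, so the pair is cognate.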